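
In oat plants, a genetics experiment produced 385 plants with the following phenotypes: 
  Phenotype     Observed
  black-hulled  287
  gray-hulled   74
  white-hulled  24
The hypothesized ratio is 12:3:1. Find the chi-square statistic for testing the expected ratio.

Expected counts for N = 385 under a 12:3:1 ratio (total parts = 16):
  black-hulled: 385 × 12/16 = 288.75
  gray-hulled: 385 × 3/16 = 72.1875
  white-hulled: 385 × 1/16 = 24.0625
χ² = Σ (O − E)² / E
  black-hulled: (287 − 288.75)² / 288.75 = 0.0106
  gray-hulled: (74 − 72.1875)² / 72.1875 = 0.0455
  white-hulled: (24 − 24.0625)² / 24.0625 = 0.0002
χ² = 0.0106 + 0.0455 + 0.0002 = 0.0563 ≈ 0.056

0.056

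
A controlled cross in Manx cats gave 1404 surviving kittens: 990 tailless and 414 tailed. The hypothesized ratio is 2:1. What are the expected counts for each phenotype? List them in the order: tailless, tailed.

Expected counts for N = 1404 under a 2:1 ratio (total parts = 3):
  tailless: 1404 × 2/3 = 936
  tailed: 1404 × 1/3 = 468

936, 468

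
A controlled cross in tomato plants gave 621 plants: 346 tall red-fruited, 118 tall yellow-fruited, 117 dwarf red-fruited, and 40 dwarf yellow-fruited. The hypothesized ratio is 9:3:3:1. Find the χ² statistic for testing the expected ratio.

Under the 9:3:3:1 hypothesis (Σ ratio = 16, N = 621):
  tall red-fruited: 621 × 9/16 = 349.3125
  tall yellow-fruited: 621 × 3/16 = 116.4375
  dwarf red-fruited: 621 × 3/16 = 116.4375
  dwarf yellow-fruited: 621 × 1/16 = 38.8125
χ² = Σ (O − E)² / E
  tall red-fruited: (346 − 349.3125)² / 349.3125 = 0.0314
  tall yellow-fruited: (118 − 116.4375)² / 116.4375 = 0.0210
  dwarf red-fruited: (117 − 116.4375)² / 116.4375 = 0.0027
  dwarf yellow-fruited: (40 − 38.8125)² / 38.8125 = 0.0363
χ² = 0.0314 + 0.0210 + 0.0027 + 0.0363 = 0.0914 ≈ 0.091

0.091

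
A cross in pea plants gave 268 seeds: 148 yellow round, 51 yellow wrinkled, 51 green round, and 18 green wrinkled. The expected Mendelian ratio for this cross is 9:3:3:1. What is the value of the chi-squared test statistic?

0.166

Total ratio parts = 16. Expected numbers out of 268:
  yellow round: 268 × 9/16 = 150.75
  yellow wrinkled: 268 × 3/16 = 50.25
  green round: 268 × 3/16 = 50.25
  green wrinkled: 268 × 1/16 = 16.75
χ² = Σ (O − E)² / E
  yellow round: (148 − 150.75)² / 150.75 = 0.0502
  yellow wrinkled: (51 − 50.25)² / 50.25 = 0.0112
  green round: (51 − 50.25)² / 50.25 = 0.0112
  green wrinkled: (18 − 16.75)² / 16.75 = 0.0933
χ² = 0.0502 + 0.0112 + 0.0112 + 0.0933 = 0.1659 ≈ 0.166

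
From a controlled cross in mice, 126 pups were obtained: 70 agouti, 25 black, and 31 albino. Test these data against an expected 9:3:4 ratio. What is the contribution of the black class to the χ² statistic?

Total ratio parts = 16. Expected numbers out of 126:
  agouti: 126 × 9/16 = 70.875
  black: 126 × 3/16 = 23.625
  albino: 126 × 4/16 = 31.5
Contribution of black: (25 − 23.625)² / 23.625 = 0.0800

0.080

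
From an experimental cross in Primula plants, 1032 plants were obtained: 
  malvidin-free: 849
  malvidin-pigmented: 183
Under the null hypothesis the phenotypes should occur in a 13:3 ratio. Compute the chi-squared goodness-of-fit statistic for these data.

The 13:3 ratio has 16 parts, so with N = 1032 the expected counts are:
  malvidin-free: 1032 × 13/16 = 838.5
  malvidin-pigmented: 1032 × 3/16 = 193.5
χ² = Σ (O − E)² / E
  malvidin-free: (849 − 838.5)² / 838.5 = 0.1315
  malvidin-pigmented: (183 − 193.5)² / 193.5 = 0.5698
χ² = 0.1315 + 0.5698 = 0.7013 ≈ 0.701

0.701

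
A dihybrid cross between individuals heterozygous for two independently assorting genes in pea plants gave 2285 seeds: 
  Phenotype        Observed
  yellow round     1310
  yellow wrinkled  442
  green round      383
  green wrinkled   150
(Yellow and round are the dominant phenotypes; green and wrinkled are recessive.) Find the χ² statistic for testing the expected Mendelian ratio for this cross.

A dihybrid F₂ with independent assortment and complete dominance at both loci gives a 9:3:3:1 phenotypic ratio.
The 9:3:3:1 ratio has 16 parts, so with N = 2285 the expected counts are:
  yellow round: 2285 × 9/16 = 1285.3125
  yellow wrinkled: 2285 × 3/16 = 428.4375
  green round: 2285 × 3/16 = 428.4375
  green wrinkled: 2285 × 1/16 = 142.8125
χ² = Σ (O − E)² / E
  yellow round: (1310 − 1285.3125)² / 1285.3125 = 0.4742
  yellow wrinkled: (442 − 428.4375)² / 428.4375 = 0.4293
  green round: (383 − 428.4375)² / 428.4375 = 4.8188
  green wrinkled: (150 − 142.8125)² / 142.8125 = 0.3617
χ² = 0.4742 + 0.4293 + 4.8188 + 0.3617 = 6.084

6.084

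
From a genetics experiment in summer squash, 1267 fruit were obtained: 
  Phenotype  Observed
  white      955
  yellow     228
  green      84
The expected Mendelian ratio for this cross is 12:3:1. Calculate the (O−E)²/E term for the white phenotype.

0.024

Total ratio parts = 16. Expected numbers out of 1267:
  white: 1267 × 12/16 = 950.25
  yellow: 1267 × 3/16 = 237.5625
  green: 1267 × 1/16 = 79.1875
Contribution of white: (955 − 950.25)² / 950.25 = 0.0237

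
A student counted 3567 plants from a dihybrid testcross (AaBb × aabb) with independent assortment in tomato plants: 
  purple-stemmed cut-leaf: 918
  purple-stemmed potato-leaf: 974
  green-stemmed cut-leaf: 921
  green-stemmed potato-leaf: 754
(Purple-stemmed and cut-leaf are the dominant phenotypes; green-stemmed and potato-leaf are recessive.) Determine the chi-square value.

30.597

A dihybrid testcross with independent assortment gives a 1:1:1:1 ratio.
Under the 1:1:1:1 hypothesis (Σ ratio = 4, N = 3567):
  purple-stemmed cut-leaf: 3567 × 1/4 = 891.75
  purple-stemmed potato-leaf: 3567 × 1/4 = 891.75
  green-stemmed cut-leaf: 3567 × 1/4 = 891.75
  green-stemmed potato-leaf: 3567 × 1/4 = 891.75
χ² = Σ (O − E)² / E
  purple-stemmed cut-leaf: (918 − 891.75)² / 891.75 = 0.7727
  purple-stemmed potato-leaf: (974 − 891.75)² / 891.75 = 7.5863
  green-stemmed cut-leaf: (921 − 891.75)² / 891.75 = 0.9594
  green-stemmed potato-leaf: (754 − 891.75)² / 891.75 = 21.2785
χ² = 0.7727 + 7.5863 + 0.9594 + 21.2785 = 30.5969 ≈ 30.597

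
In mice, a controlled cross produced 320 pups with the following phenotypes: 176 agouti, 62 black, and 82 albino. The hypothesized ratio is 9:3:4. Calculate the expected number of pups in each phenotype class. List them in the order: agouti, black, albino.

180, 60, 80

Total ratio parts = 16. Expected numbers out of 320:
  agouti: 320 × 9/16 = 180
  black: 320 × 3/16 = 60
  albino: 320 × 4/16 = 80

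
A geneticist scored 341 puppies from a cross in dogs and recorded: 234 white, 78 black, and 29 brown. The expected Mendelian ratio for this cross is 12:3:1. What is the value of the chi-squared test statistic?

7.716

Expected counts for N = 341 under a 12:3:1 ratio (total parts = 16):
  white: 341 × 12/16 = 255.75
  black: 341 × 3/16 = 63.9375
  brown: 341 × 1/16 = 21.3125
χ² = Σ (O − E)² / E
  white: (234 − 255.75)² / 255.75 = 1.8497
  black: (78 − 63.9375)² / 63.9375 = 3.0929
  brown: (29 − 21.3125)² / 21.3125 = 2.7729
χ² = 1.8497 + 3.0929 + 2.7729 = 7.7155 ≈ 7.716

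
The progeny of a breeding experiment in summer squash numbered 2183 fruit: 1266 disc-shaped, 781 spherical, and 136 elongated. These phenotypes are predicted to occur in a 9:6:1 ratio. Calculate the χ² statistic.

The 9:6:1 ratio has 16 parts, so with N = 2183 the expected counts are:
  disc-shaped: 2183 × 9/16 = 1227.9375
  spherical: 2183 × 6/16 = 818.625
  elongated: 2183 × 1/16 = 136.4375
χ² = Σ (O − E)² / E
  disc-shaped: (1266 − 1227.9375)² / 1227.9375 = 1.1798
  spherical: (781 − 818.625)² / 818.625 = 1.7293
  elongated: (136 − 136.4375)² / 136.4375 = 0.0014
χ² = 1.1798 + 1.7293 + 0.0014 = 2.9105 ≈ 2.911

2.911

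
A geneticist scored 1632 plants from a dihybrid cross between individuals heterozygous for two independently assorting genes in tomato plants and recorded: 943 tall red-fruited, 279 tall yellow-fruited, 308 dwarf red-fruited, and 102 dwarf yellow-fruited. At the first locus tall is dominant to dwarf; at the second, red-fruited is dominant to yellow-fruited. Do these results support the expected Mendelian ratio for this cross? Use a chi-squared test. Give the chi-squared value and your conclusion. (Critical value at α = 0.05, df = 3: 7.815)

3.076; consistent

A dihybrid F₂ with independent assortment and complete dominance at both loci gives a 9:3:3:1 phenotypic ratio.
The 9:3:3:1 ratio has 16 parts, so with N = 1632 the expected counts are:
  tall red-fruited: 1632 × 9/16 = 918
  tall yellow-fruited: 1632 × 3/16 = 306
  dwarf red-fruited: 1632 × 3/16 = 306
  dwarf yellow-fruited: 1632 × 1/16 = 102
χ² = Σ (O − E)² / E
  tall red-fruited: (943 − 918)² / 918 = 0.6808
  tall yellow-fruited: (279 − 306)² / 306 = 2.3824
  dwarf red-fruited: (308 − 306)² / 306 = 0.0131
  dwarf yellow-fruited: (102 − 102)² / 102 = 0.0000
χ² = 0.6808 + 2.3824 + 0.0131 + 0.0000 = 3.0763 ≈ 3.076
Degrees of freedom = 4 − 1 = 3; critical value at α = 0.05 is 7.815.
Since 3.076 < 7.815, we fail to reject the null hypothesis — the data are consistent with the 9:3:3:1 ratio.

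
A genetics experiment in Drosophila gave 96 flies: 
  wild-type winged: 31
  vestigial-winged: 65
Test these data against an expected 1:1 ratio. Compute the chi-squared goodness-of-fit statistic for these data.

The 1:1 ratio has 2 parts, so with N = 96 the expected counts are:
  wild-type winged: 96 × 1/2 = 48
  vestigial-winged: 96 × 1/2 = 48
χ² = Σ (O − E)² / E
  wild-type winged: (31 − 48)² / 48 = 6.0208
  vestigial-winged: (65 − 48)² / 48 = 6.0208
χ² = 6.0208 + 6.0208 = 12.0416 ≈ 12.042

12.042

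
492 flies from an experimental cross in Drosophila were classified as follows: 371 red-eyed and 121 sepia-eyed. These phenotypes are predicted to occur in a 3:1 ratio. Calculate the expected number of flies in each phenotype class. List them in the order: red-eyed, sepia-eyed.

369, 123

The 3:1 ratio has 4 parts, so with N = 492 the expected counts are:
  red-eyed: 492 × 3/4 = 369
  sepia-eyed: 492 × 1/4 = 123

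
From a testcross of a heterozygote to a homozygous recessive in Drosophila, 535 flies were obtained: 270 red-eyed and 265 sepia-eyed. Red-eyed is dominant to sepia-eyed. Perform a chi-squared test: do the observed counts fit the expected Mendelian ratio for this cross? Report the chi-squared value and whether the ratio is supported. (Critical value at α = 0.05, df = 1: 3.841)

A testcross of a heterozygote (Aa × aa) gives a 1:1 phenotypic ratio.
Total ratio parts = 2. Expected numbers out of 535:
  red-eyed: 535 × 1/2 = 267.5
  sepia-eyed: 535 × 1/2 = 267.5
χ² = Σ (O − E)² / E
  red-eyed: (270 − 267.5)² / 267.5 = 0.0234
  sepia-eyed: (265 − 267.5)² / 267.5 = 0.0234
χ² = 0.0234 + 0.0234 = 0.0468 ≈ 0.047
Degrees of freedom = 2 − 1 = 1; critical value at α = 0.05 is 3.841.
Since 0.047 < 3.841, we fail to reject the null hypothesis — the data are consistent with the 1:1 ratio.

0.047; consistent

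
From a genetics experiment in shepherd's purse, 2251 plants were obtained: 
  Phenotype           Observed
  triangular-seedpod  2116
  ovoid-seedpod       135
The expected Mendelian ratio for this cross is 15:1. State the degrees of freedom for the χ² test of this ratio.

1

A goodness-of-fit test with 2 phenotype classes has df = 2 − 1 = 1.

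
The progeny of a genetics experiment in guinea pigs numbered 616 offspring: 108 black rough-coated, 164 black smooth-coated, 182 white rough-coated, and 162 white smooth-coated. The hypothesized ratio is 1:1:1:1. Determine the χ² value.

19.896

Total ratio parts = 4. Expected numbers out of 616:
  black rough-coated: 616 × 1/4 = 154
  black smooth-coated: 616 × 1/4 = 154
  white rough-coated: 616 × 1/4 = 154
  white smooth-coated: 616 × 1/4 = 154
χ² = Σ (O − E)² / E
  black rough-coated: (108 − 154)² / 154 = 13.7403
  black smooth-coated: (164 − 154)² / 154 = 0.6494
  white rough-coated: (182 − 154)² / 154 = 5.0909
  white smooth-coated: (162 − 154)² / 154 = 0.4156
χ² = 13.7403 + 0.6494 + 5.0909 + 0.4156 = 19.8962 ≈ 19.896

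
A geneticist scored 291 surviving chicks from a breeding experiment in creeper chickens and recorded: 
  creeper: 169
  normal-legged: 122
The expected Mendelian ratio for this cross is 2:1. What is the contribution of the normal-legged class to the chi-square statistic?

6.443

Total ratio parts = 3. Expected numbers out of 291:
  creeper: 291 × 2/3 = 194
  normal-legged: 291 × 1/3 = 97
Contribution of normal-legged: (122 − 97)² / 97 = 6.4433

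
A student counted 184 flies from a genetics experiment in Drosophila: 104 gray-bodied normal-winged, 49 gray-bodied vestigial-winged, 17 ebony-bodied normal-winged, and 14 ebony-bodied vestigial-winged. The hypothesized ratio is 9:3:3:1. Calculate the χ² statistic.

Expected counts for N = 184 under a 9:3:3:1 ratio (total parts = 16):
  gray-bodied normal-winged: 184 × 9/16 = 103.5
  gray-bodied vestigial-winged: 184 × 3/16 = 34.5
  ebony-bodied normal-winged: 184 × 3/16 = 34.5
  ebony-bodied vestigial-winged: 184 × 1/16 = 11.5
χ² = Σ (O − E)² / E
  gray-bodied normal-winged: (104 − 103.5)² / 103.5 = 0.0024
  gray-bodied vestigial-winged: (49 − 34.5)² / 34.5 = 6.0942
  ebony-bodied normal-winged: (17 − 34.5)² / 34.5 = 8.8768
  ebony-bodied vestigial-winged: (14 − 11.5)² / 11.5 = 0.5435
χ² = 0.0024 + 6.0942 + 8.8768 + 0.5435 = 15.5169 ≈ 15.517

15.517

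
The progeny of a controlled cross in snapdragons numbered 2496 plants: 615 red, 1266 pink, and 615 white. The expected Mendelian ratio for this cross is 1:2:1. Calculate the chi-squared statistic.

The 1:2:1 ratio has 4 parts, so with N = 2496 the expected counts are:
  red: 2496 × 1/4 = 624
  pink: 2496 × 2/4 = 1248
  white: 2496 × 1/4 = 624
χ² = Σ (O − E)² / E
  red: (615 − 624)² / 624 = 0.1298
  pink: (1266 − 1248)² / 1248 = 0.2596
  white: (615 − 624)² / 624 = 0.1298
χ² = 0.1298 + 0.2596 + 0.1298 = 0.5192 ≈ 0.519

0.519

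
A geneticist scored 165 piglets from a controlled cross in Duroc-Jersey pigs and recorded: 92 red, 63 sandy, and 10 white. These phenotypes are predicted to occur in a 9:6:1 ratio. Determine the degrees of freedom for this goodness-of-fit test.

A goodness-of-fit test with 3 phenotype classes has df = 3 − 1 = 2.

2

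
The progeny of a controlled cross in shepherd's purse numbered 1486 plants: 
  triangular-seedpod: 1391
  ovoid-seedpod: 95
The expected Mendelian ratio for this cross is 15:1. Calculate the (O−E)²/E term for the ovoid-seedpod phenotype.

0.049

Total ratio parts = 16. Expected numbers out of 1486:
  triangular-seedpod: 1486 × 15/16 = 1393.125
  ovoid-seedpod: 1486 × 1/16 = 92.875
Contribution of ovoid-seedpod: (95 − 92.875)² / 92.875 = 0.0486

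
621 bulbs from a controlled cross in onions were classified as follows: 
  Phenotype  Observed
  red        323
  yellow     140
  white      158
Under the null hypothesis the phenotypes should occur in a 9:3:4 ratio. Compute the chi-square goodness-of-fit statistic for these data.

Under the 9:3:4 hypothesis (Σ ratio = 16, N = 621):
  red: 621 × 9/16 = 349.3125
  yellow: 621 × 3/16 = 116.4375
  white: 621 × 4/16 = 155.25
χ² = Σ (O − E)² / E
  red: (323 − 349.3125)² / 349.3125 = 1.9820
  yellow: (140 − 116.4375)² / 116.4375 = 4.7681
  white: (158 − 155.25)² / 155.25 = 0.0487
χ² = 1.9820 + 4.7681 + 0.0487 = 6.7988 ≈ 6.799

6.799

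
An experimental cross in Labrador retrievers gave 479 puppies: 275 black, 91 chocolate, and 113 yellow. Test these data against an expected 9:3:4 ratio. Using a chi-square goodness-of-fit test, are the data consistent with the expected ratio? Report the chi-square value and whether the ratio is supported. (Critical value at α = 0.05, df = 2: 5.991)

0.511; consistent

Total ratio parts = 16. Expected numbers out of 479:
  black: 479 × 9/16 = 269.4375
  chocolate: 479 × 3/16 = 89.8125
  yellow: 479 × 4/16 = 119.75
χ² = Σ (O − E)² / E
  black: (275 − 269.4375)² / 269.4375 = 0.1148
  chocolate: (91 − 89.8125)² / 89.8125 = 0.0157
  yellow: (113 − 119.75)² / 119.75 = 0.3805
χ² = 0.1148 + 0.0157 + 0.3805 = 0.511
Degrees of freedom = 3 − 1 = 2; critical value at α = 0.05 is 5.991.
Since 0.511 < 5.991, we fail to reject the null hypothesis — the data are consistent with the 9:3:4 ratio.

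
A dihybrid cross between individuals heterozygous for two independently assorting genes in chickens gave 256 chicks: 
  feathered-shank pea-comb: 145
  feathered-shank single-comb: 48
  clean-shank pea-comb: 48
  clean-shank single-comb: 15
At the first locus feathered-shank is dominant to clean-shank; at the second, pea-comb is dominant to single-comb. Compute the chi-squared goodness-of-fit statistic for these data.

0.069

A dihybrid F₂ with independent assortment and complete dominance at both loci gives a 9:3:3:1 phenotypic ratio.
The 9:3:3:1 ratio has 16 parts, so with N = 256 the expected counts are:
  feathered-shank pea-comb: 256 × 9/16 = 144
  feathered-shank single-comb: 256 × 3/16 = 48
  clean-shank pea-comb: 256 × 3/16 = 48
  clean-shank single-comb: 256 × 1/16 = 16
χ² = Σ (O − E)² / E
  feathered-shank pea-comb: (145 − 144)² / 144 = 0.0069
  feathered-shank single-comb: (48 − 48)² / 48 = 0.0000
  clean-shank pea-comb: (48 − 48)² / 48 = 0.0000
  clean-shank single-comb: (15 − 16)² / 16 = 0.0625
χ² = 0.0069 + 0.0000 + 0.0000 + 0.0625 = 0.0694 ≈ 0.069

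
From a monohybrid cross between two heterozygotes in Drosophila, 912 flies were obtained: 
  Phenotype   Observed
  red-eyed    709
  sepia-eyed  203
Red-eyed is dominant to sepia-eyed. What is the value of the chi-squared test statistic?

For a monohybrid cross between heterozygotes with complete dominance, the expected phenotypic ratio is 3:1.
Total ratio parts = 4. Expected numbers out of 912:
  red-eyed: 912 × 3/4 = 684
  sepia-eyed: 912 × 1/4 = 228
χ² = Σ (O − E)² / E
  red-eyed: (709 − 684)² / 684 = 0.9137
  sepia-eyed: (203 − 228)² / 228 = 2.7412
χ² = 0.9137 + 2.7412 = 3.6549 ≈ 3.655

3.655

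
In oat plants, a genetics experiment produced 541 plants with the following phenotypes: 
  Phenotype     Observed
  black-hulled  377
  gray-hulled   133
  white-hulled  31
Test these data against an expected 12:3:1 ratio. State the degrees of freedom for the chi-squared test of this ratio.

A goodness-of-fit test with 3 phenotype classes has df = 3 − 1 = 2.

2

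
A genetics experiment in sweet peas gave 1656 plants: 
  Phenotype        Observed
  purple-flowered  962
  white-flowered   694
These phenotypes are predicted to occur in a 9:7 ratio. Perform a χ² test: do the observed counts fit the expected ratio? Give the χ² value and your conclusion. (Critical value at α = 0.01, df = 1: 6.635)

Under the 9:7 hypothesis (Σ ratio = 16, N = 1656):
  purple-flowered: 1656 × 9/16 = 931.5
  white-flowered: 1656 × 7/16 = 724.5
χ² = Σ (O − E)² / E
  purple-flowered: (962 − 931.5)² / 931.5 = 0.9987
  white-flowered: (694 − 724.5)² / 724.5 = 1.2840
χ² = 0.9987 + 1.2840 = 2.2827 ≈ 2.283
Degrees of freedom = 2 − 1 = 1; critical value at α = 0.01 is 6.635.
Since 2.283 < 6.635, we fail to reject the null hypothesis — the data are consistent with the 9:7 ratio.

2.283; consistent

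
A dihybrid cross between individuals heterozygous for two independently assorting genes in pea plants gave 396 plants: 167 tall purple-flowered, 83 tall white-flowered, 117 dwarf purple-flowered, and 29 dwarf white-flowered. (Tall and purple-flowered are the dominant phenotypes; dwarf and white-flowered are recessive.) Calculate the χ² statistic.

A dihybrid F₂ with independent assortment and complete dominance at both loci gives a 9:3:3:1 phenotypic ratio.
Expected counts for N = 396 under a 9:3:3:1 ratio (total parts = 16):
  tall purple-flowered: 396 × 9/16 = 222.75
  tall white-flowered: 396 × 3/16 = 74.25
  dwarf purple-flowered: 396 × 3/16 = 74.25
  dwarf white-flowered: 396 × 1/16 = 24.75
χ² = Σ (O − E)² / E
  tall purple-flowered: (167 − 222.75)² / 222.75 = 13.9531
  tall white-flowered: (83 − 74.25)² / 74.25 = 1.0311
  dwarf purple-flowered: (117 − 74.25)² / 74.25 = 24.6136
  dwarf white-flowered: (29 − 24.75)² / 24.75 = 0.7298
χ² = 13.9531 + 1.0311 + 24.6136 + 0.7298 = 40.3276 ≈ 40.328

40.328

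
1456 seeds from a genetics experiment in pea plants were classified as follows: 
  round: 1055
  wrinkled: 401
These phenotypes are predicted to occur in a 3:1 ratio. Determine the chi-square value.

Expected counts for N = 1456 under a 3:1 ratio (total parts = 4):
  round: 1456 × 3/4 = 1092
  wrinkled: 1456 × 1/4 = 364
χ² = Σ (O − E)² / E
  round: (1055 − 1092)² / 1092 = 1.2537
  wrinkled: (401 − 364)² / 364 = 3.7610
χ² = 1.2537 + 3.7610 = 5.0147 ≈ 5.015

5.015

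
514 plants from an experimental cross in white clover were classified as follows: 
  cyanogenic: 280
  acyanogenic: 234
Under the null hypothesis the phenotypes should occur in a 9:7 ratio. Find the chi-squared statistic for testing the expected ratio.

The 9:7 ratio has 16 parts, so with N = 514 the expected counts are:
  cyanogenic: 514 × 9/16 = 289.125
  acyanogenic: 514 × 7/16 = 224.875
χ² = Σ (O − E)² / E
  cyanogenic: (280 − 289.125)² / 289.125 = 0.2880
  acyanogenic: (234 − 224.875)² / 224.875 = 0.3703
χ² = 0.2880 + 0.3703 = 0.6583 ≈ 0.658

0.658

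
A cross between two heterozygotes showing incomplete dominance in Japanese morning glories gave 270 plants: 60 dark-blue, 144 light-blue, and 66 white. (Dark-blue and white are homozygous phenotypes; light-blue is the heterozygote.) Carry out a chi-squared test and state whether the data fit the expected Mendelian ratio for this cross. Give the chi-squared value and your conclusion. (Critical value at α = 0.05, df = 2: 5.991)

With incomplete dominance, a heterozygote × heterozygote cross gives a 1:2:1 phenotypic ratio.
Total ratio parts = 4. Expected numbers out of 270:
  dark-blue: 270 × 1/4 = 67.5
  light-blue: 270 × 2/4 = 135
  white: 270 × 1/4 = 67.5
χ² = Σ (O − E)² / E
  dark-blue: (60 − 67.5)² / 67.5 = 0.8333
  light-blue: (144 − 135)² / 135 = 0.6000
  white: (66 − 67.5)² / 67.5 = 0.0333
χ² = 0.8333 + 0.6000 + 0.0333 = 1.4666 ≈ 1.467
Degrees of freedom = 3 − 1 = 2; critical value at α = 0.05 is 5.991.
Since 1.467 < 5.991, we fail to reject the null hypothesis — the data are consistent with the 1:2:1 ratio.

1.467; consistent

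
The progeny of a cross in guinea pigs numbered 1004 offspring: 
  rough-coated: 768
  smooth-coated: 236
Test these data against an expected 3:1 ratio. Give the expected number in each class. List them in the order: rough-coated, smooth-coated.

753, 251

Total ratio parts = 4. Expected numbers out of 1004:
  rough-coated: 1004 × 3/4 = 753
  smooth-coated: 1004 × 1/4 = 251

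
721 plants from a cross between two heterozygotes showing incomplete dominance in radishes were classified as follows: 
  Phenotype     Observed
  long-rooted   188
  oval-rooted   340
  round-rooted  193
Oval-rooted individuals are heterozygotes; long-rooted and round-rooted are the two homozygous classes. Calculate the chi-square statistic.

With incomplete dominance, a heterozygote × heterozygote cross gives a 1:2:1 phenotypic ratio.
The 1:2:1 ratio has 4 parts, so with N = 721 the expected counts are:
  long-rooted: 721 × 1/4 = 180.25
  oval-rooted: 721 × 2/4 = 360.5
  round-rooted: 721 × 1/4 = 180.25
χ² = Σ (O − E)² / E
  long-rooted: (188 − 180.25)² / 180.25 = 0.3332
  oval-rooted: (340 − 360.5)² / 360.5 = 1.1657
  round-rooted: (193 − 180.25)² / 180.25 = 0.9019
χ² = 0.3332 + 1.1657 + 0.9019 = 2.4008 ≈ 2.401

2.401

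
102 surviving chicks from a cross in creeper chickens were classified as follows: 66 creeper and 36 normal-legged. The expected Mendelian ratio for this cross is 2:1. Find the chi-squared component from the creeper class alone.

The 2:1 ratio has 3 parts, so with N = 102 the expected counts are:
  creeper: 102 × 2/3 = 68
  normal-legged: 102 × 1/3 = 34
Contribution of creeper: (66 − 68)² / 68 = 0.0588

0.059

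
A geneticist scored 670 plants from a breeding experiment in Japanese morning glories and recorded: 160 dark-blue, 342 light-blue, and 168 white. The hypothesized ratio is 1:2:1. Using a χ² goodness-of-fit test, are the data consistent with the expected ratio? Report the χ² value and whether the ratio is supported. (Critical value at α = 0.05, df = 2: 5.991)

Total ratio parts = 4. Expected numbers out of 670:
  dark-blue: 670 × 1/4 = 167.5
  light-blue: 670 × 2/4 = 335
  white: 670 × 1/4 = 167.5
χ² = Σ (O − E)² / E
  dark-blue: (160 − 167.5)² / 167.5 = 0.3358
  light-blue: (342 − 335)² / 335 = 0.1463
  white: (168 − 167.5)² / 167.5 = 0.0015
χ² = 0.3358 + 0.1463 + 0.0015 = 0.4836 ≈ 0.484
Degrees of freedom = 3 − 1 = 2; critical value at α = 0.05 is 5.991.
Since 0.484 < 5.991, we fail to reject the null hypothesis — the data are consistent with the 1:2:1 ratio.

0.484; consistent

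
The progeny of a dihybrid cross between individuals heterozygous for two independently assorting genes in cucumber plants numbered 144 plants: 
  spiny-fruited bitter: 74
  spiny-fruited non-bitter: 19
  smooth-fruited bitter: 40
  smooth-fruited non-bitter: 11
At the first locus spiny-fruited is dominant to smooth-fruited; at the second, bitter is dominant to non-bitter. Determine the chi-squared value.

9.679

A dihybrid F₂ with independent assortment and complete dominance at both loci gives a 9:3:3:1 phenotypic ratio.
Expected counts for N = 144 under a 9:3:3:1 ratio (total parts = 16):
  spiny-fruited bitter: 144 × 9/16 = 81
  spiny-fruited non-bitter: 144 × 3/16 = 27
  smooth-fruited bitter: 144 × 3/16 = 27
  smooth-fruited non-bitter: 144 × 1/16 = 9
χ² = Σ (O − E)² / E
  spiny-fruited bitter: (74 − 81)² / 81 = 0.6049
  spiny-fruited non-bitter: (19 − 27)² / 27 = 2.3704
  smooth-fruited bitter: (40 − 27)² / 27 = 6.2593
  smooth-fruited non-bitter: (11 − 9)² / 9 = 0.4444
χ² = 0.6049 + 2.3704 + 6.2593 + 0.4444 = 9.679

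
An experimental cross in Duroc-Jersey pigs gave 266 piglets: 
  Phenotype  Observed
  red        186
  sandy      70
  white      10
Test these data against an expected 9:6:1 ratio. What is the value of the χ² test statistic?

Expected counts for N = 266 under a 9:6:1 ratio (total parts = 16):
  red: 266 × 9/16 = 149.625
  sandy: 266 × 6/16 = 99.75
  white: 266 × 1/16 = 16.625
χ² = Σ (O − E)² / E
  red: (186 − 149.625)² / 149.625 = 8.8430
  sandy: (70 − 99.75)² / 99.75 = 8.8728
  white: (10 − 16.625)² / 16.625 = 2.6400
χ² = 8.8430 + 8.8728 + 2.6400 = 20.3558 ≈ 20.356

20.356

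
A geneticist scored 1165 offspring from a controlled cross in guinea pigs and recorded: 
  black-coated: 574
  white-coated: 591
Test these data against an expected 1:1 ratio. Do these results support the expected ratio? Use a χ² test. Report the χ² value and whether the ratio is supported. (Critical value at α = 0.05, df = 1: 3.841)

The 1:1 ratio has 2 parts, so with N = 1165 the expected counts are:
  black-coated: 1165 × 1/2 = 582.5
  white-coated: 1165 × 1/2 = 582.5
χ² = Σ (O − E)² / E
  black-coated: (574 − 582.5)² / 582.5 = 0.1240
  white-coated: (591 − 582.5)² / 582.5 = 0.1240
χ² = 0.1240 + 0.1240 = 0.248
Degrees of freedom = 2 − 1 = 1; critical value at α = 0.05 is 3.841.
Since 0.248 < 3.841, we fail to reject the null hypothesis — the data are consistent with the 1:1 ratio.

0.248; consistent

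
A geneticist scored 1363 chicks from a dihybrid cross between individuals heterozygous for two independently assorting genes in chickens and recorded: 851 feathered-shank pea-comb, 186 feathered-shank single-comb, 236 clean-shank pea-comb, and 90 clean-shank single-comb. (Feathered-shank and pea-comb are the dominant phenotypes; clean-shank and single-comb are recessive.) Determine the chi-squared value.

A dihybrid F₂ with independent assortment and complete dominance at both loci gives a 9:3:3:1 phenotypic ratio.
Total ratio parts = 16. Expected numbers out of 1363:
  feathered-shank pea-comb: 1363 × 9/16 = 766.6875
  feathered-shank single-comb: 1363 × 3/16 = 255.5625
  clean-shank pea-comb: 1363 × 3/16 = 255.5625
  clean-shank single-comb: 1363 × 1/16 = 85.1875
χ² = Σ (O − E)² / E
  feathered-shank pea-comb: (851 − 766.6875)² / 766.6875 = 9.2718
  feathered-shank single-comb: (186 − 255.5625)² / 255.5625 = 18.9345
  clean-shank pea-comb: (236 − 255.5625)² / 255.5625 = 1.4974
  clean-shank single-comb: (90 − 85.1875)² / 85.1875 = 0.2719
χ² = 9.2718 + 18.9345 + 1.4974 + 0.2719 = 29.9756 ≈ 29.976

29.976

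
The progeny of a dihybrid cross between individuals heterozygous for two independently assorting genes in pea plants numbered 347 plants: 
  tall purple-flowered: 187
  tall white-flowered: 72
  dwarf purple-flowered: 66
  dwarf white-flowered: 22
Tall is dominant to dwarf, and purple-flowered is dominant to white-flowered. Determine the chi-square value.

1.101

A dihybrid F₂ with independent assortment and complete dominance at both loci gives a 9:3:3:1 phenotypic ratio.
Total ratio parts = 16. Expected numbers out of 347:
  tall purple-flowered: 347 × 9/16 = 195.1875
  tall white-flowered: 347 × 3/16 = 65.0625
  dwarf purple-flowered: 347 × 3/16 = 65.0625
  dwarf white-flowered: 347 × 1/16 = 21.6875
χ² = Σ (O − E)² / E
  tall purple-flowered: (187 − 195.1875)² / 195.1875 = 0.3434
  tall white-flowered: (72 − 65.0625)² / 65.0625 = 0.7397
  dwarf purple-flowered: (66 − 65.0625)² / 65.0625 = 0.0135
  dwarf white-flowered: (22 − 21.6875)² / 21.6875 = 0.0045
χ² = 0.3434 + 0.7397 + 0.0135 + 0.0045 = 1.1011 ≈ 1.101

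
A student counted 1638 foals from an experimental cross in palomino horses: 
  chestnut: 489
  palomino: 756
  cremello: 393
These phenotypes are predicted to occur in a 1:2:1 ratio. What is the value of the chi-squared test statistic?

20.945

Expected counts for N = 1638 under a 1:2:1 ratio (total parts = 4):
  chestnut: 1638 × 1/4 = 409.5
  palomino: 1638 × 2/4 = 819
  cremello: 1638 × 1/4 = 409.5
χ² = Σ (O − E)² / E
  chestnut: (489 − 409.5)² / 409.5 = 15.4341
  palomino: (756 − 819)² / 819 = 4.8462
  cremello: (393 − 409.5)² / 409.5 = 0.6648
χ² = 15.4341 + 4.8462 + 0.6648 = 20.9451 ≈ 20.945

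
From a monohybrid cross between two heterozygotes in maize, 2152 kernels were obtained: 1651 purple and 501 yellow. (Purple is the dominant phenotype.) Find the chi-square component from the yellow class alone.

For a monohybrid cross between heterozygotes with complete dominance, the expected phenotypic ratio is 3:1.
Total ratio parts = 4. Expected numbers out of 2152:
  purple: 2152 × 3/4 = 1614
  yellow: 2152 × 1/4 = 538
Contribution of yellow: (501 − 538)² / 538 = 2.5446

2.545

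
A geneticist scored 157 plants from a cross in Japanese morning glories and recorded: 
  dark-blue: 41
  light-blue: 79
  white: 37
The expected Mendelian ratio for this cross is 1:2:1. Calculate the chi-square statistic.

Under the 1:2:1 hypothesis (Σ ratio = 4, N = 157):
  dark-blue: 157 × 1/4 = 39.25
  light-blue: 157 × 2/4 = 78.5
  white: 157 × 1/4 = 39.25
χ² = Σ (O − E)² / E
  dark-blue: (41 − 39.25)² / 39.25 = 0.0780
  light-blue: (79 − 78.5)² / 78.5 = 0.0032
  white: (37 − 39.25)² / 39.25 = 0.1290
χ² = 0.0780 + 0.0032 + 0.1290 = 0.2102 ≈ 0.210

0.210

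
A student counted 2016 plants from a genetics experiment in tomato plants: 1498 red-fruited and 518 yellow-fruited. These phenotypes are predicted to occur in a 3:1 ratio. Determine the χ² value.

Under the 3:1 hypothesis (Σ ratio = 4, N = 2016):
  red-fruited: 2016 × 3/4 = 1512
  yellow-fruited: 2016 × 1/4 = 504
χ² = Σ (O − E)² / E
  red-fruited: (1498 − 1512)² / 1512 = 0.1296
  yellow-fruited: (518 − 504)² / 504 = 0.3889
χ² = 0.1296 + 0.3889 = 0.5185 ≈ 0.519

0.519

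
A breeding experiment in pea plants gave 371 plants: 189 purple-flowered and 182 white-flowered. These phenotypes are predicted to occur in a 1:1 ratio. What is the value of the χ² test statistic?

0.132

Under the 1:1 hypothesis (Σ ratio = 2, N = 371):
  purple-flowered: 371 × 1/2 = 185.5
  white-flowered: 371 × 1/2 = 185.5
χ² = Σ (O − E)² / E
  purple-flowered: (189 − 185.5)² / 185.5 = 0.0660
  white-flowered: (182 − 185.5)² / 185.5 = 0.0660
χ² = 0.0660 + 0.0660 = 0.132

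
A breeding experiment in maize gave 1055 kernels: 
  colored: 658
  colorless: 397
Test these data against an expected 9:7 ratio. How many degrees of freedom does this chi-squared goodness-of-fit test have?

1

A goodness-of-fit test with 2 phenotype classes has df = 2 − 1 = 1.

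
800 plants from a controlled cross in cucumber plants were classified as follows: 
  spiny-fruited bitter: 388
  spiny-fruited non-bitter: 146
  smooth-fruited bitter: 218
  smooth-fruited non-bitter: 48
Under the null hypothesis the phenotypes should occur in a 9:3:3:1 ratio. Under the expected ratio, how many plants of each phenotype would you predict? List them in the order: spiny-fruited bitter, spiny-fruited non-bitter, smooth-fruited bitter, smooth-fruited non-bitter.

450, 150, 150, 50

Expected counts for N = 800 under a 9:3:3:1 ratio (total parts = 16):
  spiny-fruited bitter: 800 × 9/16 = 450
  spiny-fruited non-bitter: 800 × 3/16 = 150
  smooth-fruited bitter: 800 × 3/16 = 150
  smooth-fruited non-bitter: 800 × 1/16 = 50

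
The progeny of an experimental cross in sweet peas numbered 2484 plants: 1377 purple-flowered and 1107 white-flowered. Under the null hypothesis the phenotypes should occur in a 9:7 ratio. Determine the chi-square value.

Total ratio parts = 16. Expected numbers out of 2484:
  purple-flowered: 2484 × 9/16 = 1397.25
  white-flowered: 2484 × 7/16 = 1086.75
χ² = Σ (O − E)² / E
  purple-flowered: (1377 − 1397.25)² / 1397.25 = 0.2935
  white-flowered: (1107 − 1086.75)² / 1086.75 = 0.3773
χ² = 0.2935 + 0.3773 = 0.6708 ≈ 0.671

0.671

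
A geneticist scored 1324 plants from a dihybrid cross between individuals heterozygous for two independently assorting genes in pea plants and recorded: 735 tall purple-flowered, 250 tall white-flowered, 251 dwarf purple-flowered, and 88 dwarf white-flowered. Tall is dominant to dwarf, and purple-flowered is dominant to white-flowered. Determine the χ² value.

A dihybrid F₂ with independent assortment and complete dominance at both loci gives a 9:3:3:1 phenotypic ratio.
Total ratio parts = 16. Expected numbers out of 1324:
  tall purple-flowered: 1324 × 9/16 = 744.75
  tall white-flowered: 1324 × 3/16 = 248.25
  dwarf purple-flowered: 1324 × 3/16 = 248.25
  dwarf white-flowered: 1324 × 1/16 = 82.75
χ² = Σ (O − E)² / E
  tall purple-flowered: (735 − 744.75)² / 744.75 = 0.1276
  tall white-flowered: (250 − 248.25)² / 248.25 = 0.0123
  dwarf purple-flowered: (251 − 248.25)² / 248.25 = 0.0305
  dwarf white-flowered: (88 − 82.75)² / 82.75 = 0.3331
χ² = 0.1276 + 0.0123 + 0.0305 + 0.3331 = 0.5035 ≈ 0.504

0.504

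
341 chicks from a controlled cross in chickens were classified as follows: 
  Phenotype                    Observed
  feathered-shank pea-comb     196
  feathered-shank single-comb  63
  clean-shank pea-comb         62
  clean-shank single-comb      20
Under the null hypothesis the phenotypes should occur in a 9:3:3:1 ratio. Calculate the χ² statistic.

Expected counts for N = 341 under a 9:3:3:1 ratio (total parts = 16):
  feathered-shank pea-comb: 341 × 9/16 = 191.8125
  feathered-shank single-comb: 341 × 3/16 = 63.9375
  clean-shank pea-comb: 341 × 3/16 = 63.9375
  clean-shank single-comb: 341 × 1/16 = 21.3125
χ² = Σ (O − E)² / E
  feathered-shank pea-comb: (196 − 191.8125)² / 191.8125 = 0.0914
  feathered-shank single-comb: (63 − 63.9375)² / 63.9375 = 0.0137
  clean-shank pea-comb: (62 − 63.9375)² / 63.9375 = 0.0587
  clean-shank single-comb: (20 − 21.3125)² / 21.3125 = 0.0808
χ² = 0.0914 + 0.0137 + 0.0587 + 0.0808 = 0.2446 ≈ 0.245

0.245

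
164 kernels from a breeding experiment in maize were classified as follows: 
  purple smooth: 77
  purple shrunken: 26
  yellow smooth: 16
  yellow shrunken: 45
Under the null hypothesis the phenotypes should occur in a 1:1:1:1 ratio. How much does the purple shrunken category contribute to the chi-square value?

5.488

Under the 1:1:1:1 hypothesis (Σ ratio = 4, N = 164):
  purple smooth: 164 × 1/4 = 41
  purple shrunken: 164 × 1/4 = 41
  yellow smooth: 164 × 1/4 = 41
  yellow shrunken: 164 × 1/4 = 41
Contribution of purple shrunken: (26 − 41)² / 41 = 5.4878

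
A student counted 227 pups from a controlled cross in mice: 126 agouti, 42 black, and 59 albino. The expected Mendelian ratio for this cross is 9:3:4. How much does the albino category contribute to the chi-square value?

Total ratio parts = 16. Expected numbers out of 227:
  agouti: 227 × 9/16 = 127.6875
  black: 227 × 3/16 = 42.5625
  albino: 227 × 4/16 = 56.75
Contribution of albino: (59 − 56.75)² / 56.75 = 0.0892

0.089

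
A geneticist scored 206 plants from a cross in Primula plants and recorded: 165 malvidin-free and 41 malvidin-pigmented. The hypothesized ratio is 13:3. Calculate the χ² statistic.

Expected counts for N = 206 under a 13:3 ratio (total parts = 16):
  malvidin-free: 206 × 13/16 = 167.375
  malvidin-pigmented: 206 × 3/16 = 38.625
χ² = Σ (O − E)² / E
  malvidin-free: (165 − 167.375)² / 167.375 = 0.0337
  malvidin-pigmented: (41 − 38.625)² / 38.625 = 0.1460
χ² = 0.0337 + 0.1460 = 0.1797 ≈ 0.180

0.180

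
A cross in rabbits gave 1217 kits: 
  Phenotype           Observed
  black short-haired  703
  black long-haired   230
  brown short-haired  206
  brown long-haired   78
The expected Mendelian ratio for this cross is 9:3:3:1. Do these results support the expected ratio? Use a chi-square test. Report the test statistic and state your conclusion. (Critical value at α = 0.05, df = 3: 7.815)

The 9:3:3:1 ratio has 16 parts, so with N = 1217 the expected counts are:
  black short-haired: 1217 × 9/16 = 684.5625
  black long-haired: 1217 × 3/16 = 228.1875
  brown short-haired: 1217 × 3/16 = 228.1875
  brown long-haired: 1217 × 1/16 = 76.0625
χ² = Σ (O − E)² / E
  black short-haired: (703 − 684.5625)² / 684.5625 = 0.4966
  black long-haired: (230 − 228.1875)² / 228.1875 = 0.0144
  brown short-haired: (206 − 228.1875)² / 228.1875 = 2.1574
  brown long-haired: (78 − 76.0625)² / 76.0625 = 0.0494
χ² = 0.4966 + 0.0144 + 2.1574 + 0.0494 = 2.7178 ≈ 2.718
Degrees of freedom = 4 − 1 = 3; critical value at α = 0.05 is 7.815.
Since 2.718 < 7.815, we fail to reject the null hypothesis — the data are consistent with the 9:3:3:1 ratio.

2.718; consistent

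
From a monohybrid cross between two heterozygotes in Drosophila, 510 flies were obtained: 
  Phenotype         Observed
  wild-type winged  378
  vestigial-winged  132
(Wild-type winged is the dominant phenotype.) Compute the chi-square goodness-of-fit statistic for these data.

0.212

For a monohybrid cross between heterozygotes with complete dominance, the expected phenotypic ratio is 3:1.
Expected counts for N = 510 under a 3:1 ratio (total parts = 4):
  wild-type winged: 510 × 3/4 = 382.5
  vestigial-winged: 510 × 1/4 = 127.5
χ² = Σ (O − E)² / E
  wild-type winged: (378 − 382.5)² / 382.5 = 0.0529
  vestigial-winged: (132 − 127.5)² / 127.5 = 0.1588
χ² = 0.0529 + 0.1588 = 0.2117 ≈ 0.212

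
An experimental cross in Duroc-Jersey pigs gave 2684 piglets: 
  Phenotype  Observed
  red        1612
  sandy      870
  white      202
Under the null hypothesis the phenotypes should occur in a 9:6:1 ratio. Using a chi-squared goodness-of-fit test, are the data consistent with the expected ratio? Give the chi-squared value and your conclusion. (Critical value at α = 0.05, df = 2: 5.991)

The 9:6:1 ratio has 16 parts, so with N = 2684 the expected counts are:
  red: 2684 × 9/16 = 1509.75
  sandy: 2684 × 6/16 = 1006.5
  white: 2684 × 1/16 = 167.75
χ² = Σ (O − E)² / E
  red: (1612 − 1509.75)² / 1509.75 = 6.9250
  sandy: (870 − 1006.5)² / 1006.5 = 18.5119
  white: (202 − 167.75)² / 167.75 = 6.9929
χ² = 6.9250 + 18.5119 + 6.9929 = 32.4298 ≈ 32.430
Degrees of freedom = 3 − 1 = 2; critical value at α = 0.05 is 5.991.
Since 32.430 > 5.991, we reject the null hypothesis — the data do not fit the 9:6:1 ratio.

32.430; not consistent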